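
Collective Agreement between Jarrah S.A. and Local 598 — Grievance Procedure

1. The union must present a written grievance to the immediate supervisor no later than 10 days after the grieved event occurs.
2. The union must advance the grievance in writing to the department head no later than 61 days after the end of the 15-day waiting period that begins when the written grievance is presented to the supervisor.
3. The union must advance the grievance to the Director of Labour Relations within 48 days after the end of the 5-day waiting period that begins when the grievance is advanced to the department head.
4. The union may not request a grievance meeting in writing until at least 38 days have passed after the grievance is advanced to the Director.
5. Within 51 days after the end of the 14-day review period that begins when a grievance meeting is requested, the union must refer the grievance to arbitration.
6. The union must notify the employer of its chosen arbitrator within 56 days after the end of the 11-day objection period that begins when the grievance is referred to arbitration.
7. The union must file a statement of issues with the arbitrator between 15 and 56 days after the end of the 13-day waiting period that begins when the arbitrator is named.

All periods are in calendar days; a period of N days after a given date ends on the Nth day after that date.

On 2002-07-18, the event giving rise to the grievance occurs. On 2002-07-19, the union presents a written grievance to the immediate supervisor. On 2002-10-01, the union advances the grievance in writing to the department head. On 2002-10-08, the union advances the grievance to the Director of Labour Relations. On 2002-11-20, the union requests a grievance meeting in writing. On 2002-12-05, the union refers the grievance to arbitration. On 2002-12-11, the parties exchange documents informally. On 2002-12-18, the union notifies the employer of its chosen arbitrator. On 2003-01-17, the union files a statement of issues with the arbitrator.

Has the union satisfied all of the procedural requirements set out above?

Yes

(1) due by 2002-07-18 + 10 days = 2002-07-28; done 2002-07-19 — timely.
(2) due by 2002-08-03 + 61 days = 2002-10-03; 2002-10-01 is within that limit.
(3) due by 2002-10-06 + 48 days = 2002-11-23; done 2002-10-08 — timely.
(4) permitted from 2002-10-08 + 38 days = 2002-11-15 onward; 2002-11-20 is on or after that date.
(5) due by 2002-12-04 + 51 days = 2003-01-24; 2002-12-05 is within that limit.
(6) due by 2002-12-16 + 56 days = 2003-02-10; completed 2002-12-18, before the deadline.
(7) the permitted window runs from 2002-12-31 + 15 = 2003-01-15 to 2002-12-31 + 56 = 2003-02-25; 2003-01-17 falls inside that range.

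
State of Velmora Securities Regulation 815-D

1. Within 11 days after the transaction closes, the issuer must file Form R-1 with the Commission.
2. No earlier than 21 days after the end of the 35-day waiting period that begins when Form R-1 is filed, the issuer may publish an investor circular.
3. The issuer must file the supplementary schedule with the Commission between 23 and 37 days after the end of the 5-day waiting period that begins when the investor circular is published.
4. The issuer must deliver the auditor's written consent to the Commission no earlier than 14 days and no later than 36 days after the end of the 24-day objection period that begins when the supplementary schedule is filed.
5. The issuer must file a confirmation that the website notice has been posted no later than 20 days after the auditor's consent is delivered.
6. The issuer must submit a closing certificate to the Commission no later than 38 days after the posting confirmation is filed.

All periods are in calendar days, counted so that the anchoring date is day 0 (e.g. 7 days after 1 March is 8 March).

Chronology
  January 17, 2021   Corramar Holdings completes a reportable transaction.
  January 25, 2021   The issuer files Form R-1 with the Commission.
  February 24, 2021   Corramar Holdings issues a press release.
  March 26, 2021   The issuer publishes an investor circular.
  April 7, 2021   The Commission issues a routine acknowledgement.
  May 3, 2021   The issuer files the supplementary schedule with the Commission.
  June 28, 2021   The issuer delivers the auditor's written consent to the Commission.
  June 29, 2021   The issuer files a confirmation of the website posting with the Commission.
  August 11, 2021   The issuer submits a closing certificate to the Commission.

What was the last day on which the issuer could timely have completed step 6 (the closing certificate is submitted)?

August 6, 2021

Step 6 runs from June 29, 2021, when the posting confirmation is filed. 38 days after June 29, 2021 is August 6, 2021.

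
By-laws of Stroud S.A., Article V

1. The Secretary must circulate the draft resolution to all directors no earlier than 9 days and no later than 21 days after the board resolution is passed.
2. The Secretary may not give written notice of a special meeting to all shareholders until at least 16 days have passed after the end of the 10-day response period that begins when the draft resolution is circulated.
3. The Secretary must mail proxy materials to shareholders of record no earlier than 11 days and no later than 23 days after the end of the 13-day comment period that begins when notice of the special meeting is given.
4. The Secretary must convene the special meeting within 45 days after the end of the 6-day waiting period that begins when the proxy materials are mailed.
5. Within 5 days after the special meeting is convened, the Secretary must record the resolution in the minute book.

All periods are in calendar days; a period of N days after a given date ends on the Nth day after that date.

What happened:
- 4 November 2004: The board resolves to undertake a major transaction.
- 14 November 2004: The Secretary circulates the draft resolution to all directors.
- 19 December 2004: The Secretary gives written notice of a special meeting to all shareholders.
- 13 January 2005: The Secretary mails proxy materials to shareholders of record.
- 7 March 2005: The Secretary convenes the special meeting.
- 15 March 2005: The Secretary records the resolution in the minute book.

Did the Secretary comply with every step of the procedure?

No

Step 1: the window is 9–21 days after 4 November 2004 (when the board resolution is passed), so 13 November 2004 through 25 November 2004; 14 November 2004 falls inside that range.
Step 2: the earliest permitted date is 16 days after 24 November 2004 (end of the 10-day response period, which began when the draft resolution is circulated on 14 November 2004), i.e. 10 December 2004; done 19 December 2004, after the minimum wait.
Step 3: the window is 11–23 days after 1 January 2005 (end of the 13-day comment period, which began when notice of the special meeting is given on 19 December 2004), so 12 January 2005 through 24 January 2005; done 13 January 2005, which is between those dates.
Step 4: 45 days after 19 January 2005 (end of the 6-day waiting period, which began when the proxy materials are mailed on 13 January 2005) is 5 March 2005; 7 March 2005 misses that deadline by 2 days.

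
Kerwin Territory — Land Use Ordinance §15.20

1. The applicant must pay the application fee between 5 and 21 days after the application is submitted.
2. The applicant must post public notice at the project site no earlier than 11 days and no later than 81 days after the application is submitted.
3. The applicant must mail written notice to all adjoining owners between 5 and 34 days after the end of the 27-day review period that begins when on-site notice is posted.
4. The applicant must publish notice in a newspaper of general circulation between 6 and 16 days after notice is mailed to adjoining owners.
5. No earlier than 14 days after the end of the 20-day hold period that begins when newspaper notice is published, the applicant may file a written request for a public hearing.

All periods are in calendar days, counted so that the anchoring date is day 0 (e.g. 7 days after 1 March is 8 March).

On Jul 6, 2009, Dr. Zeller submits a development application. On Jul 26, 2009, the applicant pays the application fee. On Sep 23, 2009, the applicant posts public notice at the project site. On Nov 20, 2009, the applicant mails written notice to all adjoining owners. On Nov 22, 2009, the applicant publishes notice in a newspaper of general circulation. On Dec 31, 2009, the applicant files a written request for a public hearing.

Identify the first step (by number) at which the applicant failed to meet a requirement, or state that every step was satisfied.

Step 4

(1) the permitted window runs from Jul 6, 2009 + 5 = Jul 11, 2009 to Jul 6, 2009 + 21 = Jul 27, 2009; done Jul 26, 2009 — within the window.
(2) the permitted window runs from Jul 6, 2009 + 11 = Jul 17, 2009 to Jul 6, 2009 + 81 = Sep 25, 2009; done Sep 23, 2009, which is between those dates.
(3) the permitted window runs from Oct 20, 2009 + 5 = Oct 25, 2009 to Oct 20, 2009 + 34 = Nov 23, 2009; done Nov 20, 2009 — within the window.
(4) the permitted window runs from Nov 20, 2009 + 6 = Nov 26, 2009 to Nov 20, 2009 + 16 = Dec 6, 2009; Nov 22, 2009 is 4 days too early.
Later steps need not be reached.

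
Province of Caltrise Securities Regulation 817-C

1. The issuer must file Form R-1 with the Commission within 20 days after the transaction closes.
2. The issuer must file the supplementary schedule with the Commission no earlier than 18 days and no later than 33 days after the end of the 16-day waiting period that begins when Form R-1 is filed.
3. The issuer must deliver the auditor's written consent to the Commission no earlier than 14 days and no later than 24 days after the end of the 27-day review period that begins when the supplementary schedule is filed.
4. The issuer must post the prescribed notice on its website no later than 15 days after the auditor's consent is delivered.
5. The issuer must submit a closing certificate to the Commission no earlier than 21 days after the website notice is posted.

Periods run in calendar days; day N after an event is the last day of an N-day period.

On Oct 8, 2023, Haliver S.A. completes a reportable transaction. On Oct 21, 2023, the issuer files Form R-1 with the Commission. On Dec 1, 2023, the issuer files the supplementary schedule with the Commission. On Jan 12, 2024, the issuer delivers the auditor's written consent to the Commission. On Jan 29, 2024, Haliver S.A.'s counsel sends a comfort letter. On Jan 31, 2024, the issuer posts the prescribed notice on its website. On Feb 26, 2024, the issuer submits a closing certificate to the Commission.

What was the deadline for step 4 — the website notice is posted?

Step 4 runs from Jan 12, 2024, when the auditor's consent is delivered. 15 days after Jan 12, 2024 is Jan 27, 2024.

Jan 27, 2024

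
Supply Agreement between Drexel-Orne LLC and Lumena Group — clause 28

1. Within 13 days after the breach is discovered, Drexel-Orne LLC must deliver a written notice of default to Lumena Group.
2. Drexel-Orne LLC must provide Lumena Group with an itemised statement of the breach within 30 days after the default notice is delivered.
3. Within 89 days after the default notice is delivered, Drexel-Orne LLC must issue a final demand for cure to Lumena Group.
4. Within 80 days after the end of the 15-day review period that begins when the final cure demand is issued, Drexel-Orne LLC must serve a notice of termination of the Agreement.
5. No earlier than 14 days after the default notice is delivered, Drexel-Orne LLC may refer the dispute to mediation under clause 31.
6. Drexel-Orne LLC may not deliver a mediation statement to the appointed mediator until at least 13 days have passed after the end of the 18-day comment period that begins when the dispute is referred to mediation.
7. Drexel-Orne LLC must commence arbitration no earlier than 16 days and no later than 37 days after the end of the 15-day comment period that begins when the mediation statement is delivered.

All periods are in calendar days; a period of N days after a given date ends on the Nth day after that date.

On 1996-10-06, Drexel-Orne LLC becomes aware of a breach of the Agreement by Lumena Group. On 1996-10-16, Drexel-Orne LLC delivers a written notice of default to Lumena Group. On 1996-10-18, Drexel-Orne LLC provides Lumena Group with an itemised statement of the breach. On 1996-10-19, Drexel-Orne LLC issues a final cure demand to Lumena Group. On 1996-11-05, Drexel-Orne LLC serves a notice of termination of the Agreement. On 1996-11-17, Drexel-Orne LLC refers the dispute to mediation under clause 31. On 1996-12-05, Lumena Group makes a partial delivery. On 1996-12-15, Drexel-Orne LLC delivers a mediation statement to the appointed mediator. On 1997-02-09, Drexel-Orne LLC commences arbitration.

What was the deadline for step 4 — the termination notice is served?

1997-01-22

The final cure demand is issued on 1996-10-19; the 15-day review period therefore ends 1996-11-03, and step 4 runs from that date. 80 days after 1996-11-03 is 1997-01-22.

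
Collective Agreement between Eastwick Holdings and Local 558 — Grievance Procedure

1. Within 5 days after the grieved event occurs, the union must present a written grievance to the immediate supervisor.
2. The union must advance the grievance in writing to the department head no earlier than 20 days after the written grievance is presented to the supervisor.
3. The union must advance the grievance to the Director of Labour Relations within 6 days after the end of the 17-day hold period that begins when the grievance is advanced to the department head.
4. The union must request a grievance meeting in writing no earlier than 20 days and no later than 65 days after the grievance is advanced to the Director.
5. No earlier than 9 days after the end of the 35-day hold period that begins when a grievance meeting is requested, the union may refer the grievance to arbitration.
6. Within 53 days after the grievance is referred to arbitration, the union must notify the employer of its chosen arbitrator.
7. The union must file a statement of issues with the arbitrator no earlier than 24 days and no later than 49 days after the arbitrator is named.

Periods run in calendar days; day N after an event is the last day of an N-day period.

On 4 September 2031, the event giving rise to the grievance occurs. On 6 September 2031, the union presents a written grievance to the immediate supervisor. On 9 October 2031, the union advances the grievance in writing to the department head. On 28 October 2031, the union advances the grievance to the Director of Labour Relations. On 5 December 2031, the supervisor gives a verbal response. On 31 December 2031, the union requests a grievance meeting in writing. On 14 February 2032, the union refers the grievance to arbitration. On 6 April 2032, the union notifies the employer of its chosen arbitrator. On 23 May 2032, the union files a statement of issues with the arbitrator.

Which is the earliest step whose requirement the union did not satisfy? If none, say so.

None — every step was satisfied

Step 1: 5 days after 4 September 2031 (when the grieved event occurs) is 9 September 2031; done 6 September 2031 — timely.
Step 2: the earliest permitted date is 20 days after 6 September 2031 (when the written grievance is presented to the supervisor), i.e. 26 September 2031; 9 October 2031 is on or after that date.
Step 3: 6 days after 26 October 2031 (end of the 17-day hold period, which began when the grievance is advanced to the department head on 9 October 2031) is 1 November 2031; done 28 October 2031 — timely.
Step 4: the window is 20–65 days after 28 October 2031 (when the grievance is advanced to the Director), so 17 November 2031 through 1 January 2032; 31 December 2031 falls inside that range.
Step 5: the earliest permitted date is 9 days after 4 February 2032 (end of the 35-day hold period, which began when a grievance meeting is requested on 31 December 2031), i.e. 13 February 2032; done 14 February 2032, after the minimum wait.
Step 6: 53 days after 14 February 2032 (when the grievance is referred to arbitration) is 7 April 2032; done 6 April 2032 — timely.
Step 7: the window is 24–49 days after 6 April 2032 (when the arbitrator is named), so 30 April 2032 through 25 May 2032; done 23 May 2032 — within the window.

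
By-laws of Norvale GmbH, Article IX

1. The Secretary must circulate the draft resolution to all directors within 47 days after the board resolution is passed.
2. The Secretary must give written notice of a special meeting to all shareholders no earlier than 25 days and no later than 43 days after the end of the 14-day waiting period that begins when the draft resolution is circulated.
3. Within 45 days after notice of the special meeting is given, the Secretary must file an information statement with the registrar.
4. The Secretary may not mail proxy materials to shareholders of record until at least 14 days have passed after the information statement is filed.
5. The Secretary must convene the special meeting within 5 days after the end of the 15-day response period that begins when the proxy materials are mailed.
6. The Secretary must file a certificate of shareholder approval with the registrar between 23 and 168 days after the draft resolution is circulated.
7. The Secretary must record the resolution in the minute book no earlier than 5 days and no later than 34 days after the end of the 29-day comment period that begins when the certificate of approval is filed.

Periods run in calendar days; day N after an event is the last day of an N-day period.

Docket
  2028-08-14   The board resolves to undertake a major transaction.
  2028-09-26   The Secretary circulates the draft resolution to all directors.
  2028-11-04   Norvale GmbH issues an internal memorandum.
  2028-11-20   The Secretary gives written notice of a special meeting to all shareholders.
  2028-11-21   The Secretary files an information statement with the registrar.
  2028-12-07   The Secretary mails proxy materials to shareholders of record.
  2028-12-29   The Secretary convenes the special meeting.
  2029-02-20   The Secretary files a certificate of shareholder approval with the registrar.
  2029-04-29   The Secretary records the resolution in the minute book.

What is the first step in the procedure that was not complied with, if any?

Step 5

Step 1 — counting 47 days from 2028-08-14 (when the board resolution is passed) gives a deadline of 2028-09-30; done 2028-09-26 — timely.
Step 2 — 25 and 43 days from 2028-10-10 (end of the 14-day waiting period, which began when the draft resolution is circulated on 2028-09-26) are 2028-11-04 and 2028-11-22 respectively; done 2028-11-20, which is between those dates.
Step 3 — counting 45 days from 2028-11-20 (when notice of the special meeting is given) gives a deadline of 2029-01-04; done 2028-11-21 — timely.
Step 4 — must wait 14 days from 2028-11-21 (when the information statement is filed), so not before 2028-12-05; done 2028-12-07 — permitted.
Step 5 — counting 5 days from 2028-12-22 (end of the 15-day response period, which began when the proxy materials are mailed on 2028-12-07) gives a deadline of 2028-12-27; done 2028-12-29 — 2 days late.
The analysis stops there.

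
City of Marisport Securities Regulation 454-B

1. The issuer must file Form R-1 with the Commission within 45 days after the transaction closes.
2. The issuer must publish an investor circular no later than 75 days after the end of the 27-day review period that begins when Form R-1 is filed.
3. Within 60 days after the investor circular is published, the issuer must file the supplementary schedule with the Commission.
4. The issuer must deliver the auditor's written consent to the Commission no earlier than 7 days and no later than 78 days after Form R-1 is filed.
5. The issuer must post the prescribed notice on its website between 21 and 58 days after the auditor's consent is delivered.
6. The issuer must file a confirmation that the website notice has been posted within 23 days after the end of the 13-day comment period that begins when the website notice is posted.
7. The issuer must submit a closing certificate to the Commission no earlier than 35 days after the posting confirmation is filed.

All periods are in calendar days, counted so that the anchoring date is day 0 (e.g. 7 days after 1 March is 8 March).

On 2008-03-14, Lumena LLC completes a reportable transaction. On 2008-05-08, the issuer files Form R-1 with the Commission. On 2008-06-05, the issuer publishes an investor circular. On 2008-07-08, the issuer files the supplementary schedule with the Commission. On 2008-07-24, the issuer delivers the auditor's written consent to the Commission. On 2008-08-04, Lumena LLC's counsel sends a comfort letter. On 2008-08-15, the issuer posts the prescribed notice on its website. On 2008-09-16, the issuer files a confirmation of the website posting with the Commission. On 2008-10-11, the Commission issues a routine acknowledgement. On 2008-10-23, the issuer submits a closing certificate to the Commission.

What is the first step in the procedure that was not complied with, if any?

(1) due by 2008-03-14 + 45 days = 2008-04-28; 2008-05-08 misses that deadline by 10 days.
The procedure was therefore not followed at step 1.

Step 1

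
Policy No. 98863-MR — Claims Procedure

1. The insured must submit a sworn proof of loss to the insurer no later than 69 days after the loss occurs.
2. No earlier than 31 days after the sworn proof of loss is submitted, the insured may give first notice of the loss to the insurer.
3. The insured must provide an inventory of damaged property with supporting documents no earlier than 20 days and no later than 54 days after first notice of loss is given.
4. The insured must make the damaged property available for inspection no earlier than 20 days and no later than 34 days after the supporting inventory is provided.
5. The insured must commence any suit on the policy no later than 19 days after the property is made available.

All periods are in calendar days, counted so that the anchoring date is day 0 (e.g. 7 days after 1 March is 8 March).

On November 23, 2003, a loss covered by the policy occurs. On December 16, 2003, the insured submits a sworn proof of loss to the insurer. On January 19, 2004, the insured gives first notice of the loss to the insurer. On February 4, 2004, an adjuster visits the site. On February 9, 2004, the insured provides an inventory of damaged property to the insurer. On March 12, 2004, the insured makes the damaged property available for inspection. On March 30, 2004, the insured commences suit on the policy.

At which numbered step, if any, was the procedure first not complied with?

None — every step was satisfied

Step 1: 69 days after November 23, 2003 (when the loss occurs) is January 31, 2004; done December 16, 2003 — timely.
Step 2: the earliest permitted date is 31 days after December 16, 2003 (when the sworn proof of loss is submitted), i.e. January 16, 2004; done January 19, 2004 — permitted.
Step 3: the window is 20–54 days after January 19, 2004 (when first notice of loss is given), so February 8, 2004 through March 13, 2004; February 9, 2004 falls inside that range.
Step 4: the window is 20–34 days after February 9, 2004 (when the supporting inventory is provided), so February 29, 2004 through March 14, 2004; March 12, 2004 falls inside that range.
Step 5: 19 days after March 12, 2004 (when the property is made available) is March 31, 2004; completed March 30, 2004, before the deadline.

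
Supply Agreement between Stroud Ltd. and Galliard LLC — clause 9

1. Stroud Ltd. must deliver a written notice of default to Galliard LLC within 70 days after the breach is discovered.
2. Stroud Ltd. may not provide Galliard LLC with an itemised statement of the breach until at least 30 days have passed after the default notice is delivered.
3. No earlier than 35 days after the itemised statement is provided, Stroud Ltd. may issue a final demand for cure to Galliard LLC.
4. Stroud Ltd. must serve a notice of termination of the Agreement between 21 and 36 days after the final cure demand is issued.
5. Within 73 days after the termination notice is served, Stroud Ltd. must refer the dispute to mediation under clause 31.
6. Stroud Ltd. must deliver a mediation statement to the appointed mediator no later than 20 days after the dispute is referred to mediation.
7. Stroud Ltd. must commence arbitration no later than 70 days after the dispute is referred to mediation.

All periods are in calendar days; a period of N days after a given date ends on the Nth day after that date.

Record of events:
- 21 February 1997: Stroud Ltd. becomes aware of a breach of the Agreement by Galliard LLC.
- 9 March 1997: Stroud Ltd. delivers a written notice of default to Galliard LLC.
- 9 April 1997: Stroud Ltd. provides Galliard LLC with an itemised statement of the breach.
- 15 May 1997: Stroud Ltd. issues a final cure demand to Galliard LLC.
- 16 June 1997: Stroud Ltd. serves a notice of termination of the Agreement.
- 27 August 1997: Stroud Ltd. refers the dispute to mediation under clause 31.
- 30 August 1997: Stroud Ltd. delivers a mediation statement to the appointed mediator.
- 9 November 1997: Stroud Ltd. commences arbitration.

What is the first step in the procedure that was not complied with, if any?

(1) due by 21 February 1997 + 70 days = 2 May 1997; completed 9 March 1997, before the deadline.
(2) permitted from 9 March 1997 + 30 days = 8 April 1997 onward; done 9 April 1997, after the minimum wait.
(3) permitted from 9 April 1997 + 35 days = 14 May 1997 onward; done 15 May 1997, after the minimum wait.
(4) the permitted window runs from 15 May 1997 + 21 = 5 June 1997 to 15 May 1997 + 36 = 20 June 1997; 16 June 1997 falls inside that range.
(5) due by 16 June 1997 + 73 days = 28 August 1997; done 27 August 1997 — timely.
(6) due by 27 August 1997 + 20 days = 16 September 1997; done 30 August 1997 — timely.
(7) due by 27 August 1997 + 70 days = 5 November 1997; done 9 November 1997 — 4 days late.

Step 7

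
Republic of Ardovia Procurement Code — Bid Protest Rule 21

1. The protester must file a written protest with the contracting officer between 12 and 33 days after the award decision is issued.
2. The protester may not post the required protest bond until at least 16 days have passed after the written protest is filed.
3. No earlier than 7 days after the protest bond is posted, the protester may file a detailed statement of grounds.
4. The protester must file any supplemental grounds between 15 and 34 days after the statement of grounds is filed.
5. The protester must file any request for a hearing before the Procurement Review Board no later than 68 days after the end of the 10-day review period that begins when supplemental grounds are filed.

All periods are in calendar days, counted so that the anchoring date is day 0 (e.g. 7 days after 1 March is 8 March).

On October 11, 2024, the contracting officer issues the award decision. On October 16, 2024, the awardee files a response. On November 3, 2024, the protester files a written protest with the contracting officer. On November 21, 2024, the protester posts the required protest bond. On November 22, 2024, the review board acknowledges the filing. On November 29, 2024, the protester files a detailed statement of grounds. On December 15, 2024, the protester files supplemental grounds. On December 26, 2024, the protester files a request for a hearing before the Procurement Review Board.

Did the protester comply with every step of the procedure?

Yes

Step 1 — 12 and 33 days from October 11, 2024 (when the award decision is issued) are October 23, 2024 and November 13, 2024 respectively; done November 3, 2024 — within the window.
Step 2 — must wait 16 days from November 3, 2024 (when the written protest is filed), so not before November 19, 2024; done November 21, 2024 — permitted.
Step 3 — must wait 7 days from November 21, 2024 (when the protest bond is posted), so not before November 28, 2024; November 29, 2024 is on or after that date.
Step 4 — 15 and 34 days from November 29, 2024 (when the statement of grounds is filed) are December 14, 2024 and January 2, 2025 respectively; done December 15, 2024 — within the window.
Step 5 — counting 68 days from December 25, 2024 (end of the 10-day review period, which began when supplemental grounds are filed on December 15, 2024) gives a deadline of March 3, 2025; done December 26, 2024 — timely.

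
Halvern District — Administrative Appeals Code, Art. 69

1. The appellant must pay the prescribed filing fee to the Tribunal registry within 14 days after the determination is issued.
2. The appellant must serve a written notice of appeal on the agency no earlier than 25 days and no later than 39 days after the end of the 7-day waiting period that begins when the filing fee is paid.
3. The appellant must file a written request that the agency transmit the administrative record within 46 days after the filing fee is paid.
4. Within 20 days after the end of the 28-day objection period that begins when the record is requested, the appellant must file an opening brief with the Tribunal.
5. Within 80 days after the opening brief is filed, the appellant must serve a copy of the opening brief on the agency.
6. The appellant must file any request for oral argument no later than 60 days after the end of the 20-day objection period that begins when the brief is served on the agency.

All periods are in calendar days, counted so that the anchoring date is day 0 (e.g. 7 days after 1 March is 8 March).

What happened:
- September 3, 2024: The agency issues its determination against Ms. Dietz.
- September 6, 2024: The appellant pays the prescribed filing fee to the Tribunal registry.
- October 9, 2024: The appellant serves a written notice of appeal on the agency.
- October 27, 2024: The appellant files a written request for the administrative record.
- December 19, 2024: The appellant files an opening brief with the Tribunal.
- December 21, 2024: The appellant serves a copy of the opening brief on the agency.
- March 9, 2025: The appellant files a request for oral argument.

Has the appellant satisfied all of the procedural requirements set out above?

No

(1) due by September 3, 2024 + 14 days = September 17, 2024; done September 6, 2024 — timely.
(2) the permitted window runs from September 13, 2024 + 25 = October 8, 2024 to September 13, 2024 + 39 = October 22, 2024; October 9, 2024 falls inside that range.
(3) due by September 6, 2024 + 46 days = October 22, 2024; October 27, 2024 misses that deadline by 5 days.
Later steps need not be reached.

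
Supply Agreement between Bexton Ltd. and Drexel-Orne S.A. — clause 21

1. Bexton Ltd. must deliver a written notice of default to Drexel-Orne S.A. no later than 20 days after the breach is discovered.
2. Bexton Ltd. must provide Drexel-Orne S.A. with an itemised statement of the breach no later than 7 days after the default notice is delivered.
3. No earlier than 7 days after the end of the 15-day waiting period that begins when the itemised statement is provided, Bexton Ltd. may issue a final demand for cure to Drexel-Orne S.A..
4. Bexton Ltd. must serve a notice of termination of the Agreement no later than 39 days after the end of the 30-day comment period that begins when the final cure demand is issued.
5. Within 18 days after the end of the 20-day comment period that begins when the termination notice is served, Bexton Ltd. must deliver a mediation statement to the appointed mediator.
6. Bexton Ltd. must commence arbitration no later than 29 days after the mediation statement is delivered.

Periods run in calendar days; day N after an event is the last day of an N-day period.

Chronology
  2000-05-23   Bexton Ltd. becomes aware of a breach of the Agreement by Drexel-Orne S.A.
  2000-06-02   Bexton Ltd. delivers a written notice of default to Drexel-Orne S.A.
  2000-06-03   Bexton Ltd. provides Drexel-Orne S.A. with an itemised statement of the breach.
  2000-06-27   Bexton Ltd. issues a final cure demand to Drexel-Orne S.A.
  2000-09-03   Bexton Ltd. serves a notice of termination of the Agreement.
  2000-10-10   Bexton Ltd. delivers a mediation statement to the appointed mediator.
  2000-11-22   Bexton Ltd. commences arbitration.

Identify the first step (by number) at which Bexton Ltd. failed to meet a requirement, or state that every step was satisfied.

Step 6

Step 1: 20 days after 2000-05-23 (when the breach is discovered) is 2000-06-12; completed 2000-06-02, before the deadline.
Step 2: 7 days after 2000-06-02 (when the default notice is delivered) is 2000-06-09; done 2000-06-03 — timely.
Step 3: the earliest permitted date is 7 days after 2000-06-18 (end of the 15-day waiting period, which began when the itemised statement is provided on 2000-06-03), i.e. 2000-06-25; done 2000-06-27 — permitted.
Step 4: 39 days after 2000-07-27 (end of the 30-day comment period, which began when the final cure demand is issued on 2000-06-27) is 2000-09-04; 2000-09-03 is within that limit.
Step 5: 18 days after 2000-09-23 (end of the 20-day comment period, which began when the termination notice is served on 2000-09-03) is 2000-10-11; completed 2000-10-10, before the deadline.
Step 6: 29 days after 2000-10-10 (when the mediation statement is delivered) is 2000-11-08; done 2000-11-22 — 14 days late.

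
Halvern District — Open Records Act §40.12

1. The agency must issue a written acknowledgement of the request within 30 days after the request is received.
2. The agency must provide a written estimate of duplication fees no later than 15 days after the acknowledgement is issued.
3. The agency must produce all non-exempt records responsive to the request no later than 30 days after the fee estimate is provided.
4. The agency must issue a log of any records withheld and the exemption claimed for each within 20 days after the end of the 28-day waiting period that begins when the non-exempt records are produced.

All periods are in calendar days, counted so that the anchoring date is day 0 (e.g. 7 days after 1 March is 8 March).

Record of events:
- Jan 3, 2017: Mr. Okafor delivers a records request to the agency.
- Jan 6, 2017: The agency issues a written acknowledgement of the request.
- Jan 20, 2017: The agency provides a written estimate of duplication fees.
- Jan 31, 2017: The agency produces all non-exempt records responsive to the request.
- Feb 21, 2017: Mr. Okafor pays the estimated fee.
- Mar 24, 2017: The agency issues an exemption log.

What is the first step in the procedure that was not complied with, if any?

Step 4

Step 1: 30 days after Jan 3, 2017 (when the request is received) is Feb 2, 2017; completed Jan 6, 2017, before the deadline.
Step 2: 15 days after Jan 6, 2017 (when the acknowledgement is issued) is Jan 21, 2017; completed Jan 20, 2017, before the deadline.
Step 3: 30 days after Jan 20, 2017 (when the fee estimate is provided) is Feb 19, 2017; done Jan 31, 2017 — timely.
Step 4: 20 days after Feb 28, 2017 (end of the 28-day waiting period, which began when the non-exempt records are produced on Jan 31, 2017) is Mar 20, 2017; not done until Mar 24, 2017, 4 days after the deadline.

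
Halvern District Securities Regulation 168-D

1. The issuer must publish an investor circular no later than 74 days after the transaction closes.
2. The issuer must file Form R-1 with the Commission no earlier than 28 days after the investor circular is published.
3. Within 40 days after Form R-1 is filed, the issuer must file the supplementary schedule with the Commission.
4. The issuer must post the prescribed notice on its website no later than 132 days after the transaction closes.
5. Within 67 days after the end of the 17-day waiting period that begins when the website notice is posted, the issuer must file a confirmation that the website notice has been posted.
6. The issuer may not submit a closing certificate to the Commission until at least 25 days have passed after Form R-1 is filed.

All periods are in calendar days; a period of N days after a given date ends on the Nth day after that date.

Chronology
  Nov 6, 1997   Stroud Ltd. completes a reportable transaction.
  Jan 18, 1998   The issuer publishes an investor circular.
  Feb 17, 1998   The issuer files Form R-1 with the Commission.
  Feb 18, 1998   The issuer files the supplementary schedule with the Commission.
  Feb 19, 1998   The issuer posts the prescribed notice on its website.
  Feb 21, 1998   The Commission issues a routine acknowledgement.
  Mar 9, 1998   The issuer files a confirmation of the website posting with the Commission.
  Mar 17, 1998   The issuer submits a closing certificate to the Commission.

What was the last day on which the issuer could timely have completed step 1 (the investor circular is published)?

Jan 19, 1998

Step 1 runs from Nov 6, 1997, when the transaction closes. 74 days after Nov 6, 1997 is Jan 19, 1998.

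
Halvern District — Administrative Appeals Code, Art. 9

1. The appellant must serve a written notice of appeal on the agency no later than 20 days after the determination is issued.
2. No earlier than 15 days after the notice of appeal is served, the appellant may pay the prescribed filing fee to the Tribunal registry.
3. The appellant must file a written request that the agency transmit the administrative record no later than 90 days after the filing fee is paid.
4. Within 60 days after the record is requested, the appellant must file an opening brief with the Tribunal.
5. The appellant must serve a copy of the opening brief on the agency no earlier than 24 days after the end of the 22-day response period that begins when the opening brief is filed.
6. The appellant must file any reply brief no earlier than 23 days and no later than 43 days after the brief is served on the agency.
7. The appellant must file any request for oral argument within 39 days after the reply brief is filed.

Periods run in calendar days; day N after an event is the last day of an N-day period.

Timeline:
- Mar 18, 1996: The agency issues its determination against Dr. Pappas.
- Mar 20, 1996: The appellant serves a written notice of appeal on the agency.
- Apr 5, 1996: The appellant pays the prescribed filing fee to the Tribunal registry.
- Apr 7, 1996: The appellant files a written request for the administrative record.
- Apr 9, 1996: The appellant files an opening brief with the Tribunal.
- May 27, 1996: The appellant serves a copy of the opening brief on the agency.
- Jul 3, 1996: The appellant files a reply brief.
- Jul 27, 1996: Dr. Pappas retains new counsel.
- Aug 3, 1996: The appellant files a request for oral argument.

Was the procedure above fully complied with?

(1) due by Mar 18, 1996 + 20 days = Apr 7, 1996; Mar 20, 1996 is within that limit.
(2) permitted from Mar 20, 1996 + 15 days = Apr 4, 1996 onward; Apr 5, 1996 is on or after that date.
(3) due by Apr 5, 1996 + 90 days = Jul 4, 1996; Apr 7, 1996 is within that limit.
(4) due by Apr 7, 1996 + 60 days = Jun 6, 1996; done Apr 9, 1996 — timely.
(5) permitted from May 1, 1996 + 24 days = May 25, 1996 onward; done May 27, 1996, after the minimum wait.
(6) the permitted window runs from May 27, 1996 + 23 = Jun 19, 1996 to May 27, 1996 + 43 = Jul 9, 1996; done Jul 3, 1996, which is between those dates.
(7) due by Jul 3, 1996 + 39 days = Aug 11, 1996; Aug 3, 1996 is within that limit.

Yes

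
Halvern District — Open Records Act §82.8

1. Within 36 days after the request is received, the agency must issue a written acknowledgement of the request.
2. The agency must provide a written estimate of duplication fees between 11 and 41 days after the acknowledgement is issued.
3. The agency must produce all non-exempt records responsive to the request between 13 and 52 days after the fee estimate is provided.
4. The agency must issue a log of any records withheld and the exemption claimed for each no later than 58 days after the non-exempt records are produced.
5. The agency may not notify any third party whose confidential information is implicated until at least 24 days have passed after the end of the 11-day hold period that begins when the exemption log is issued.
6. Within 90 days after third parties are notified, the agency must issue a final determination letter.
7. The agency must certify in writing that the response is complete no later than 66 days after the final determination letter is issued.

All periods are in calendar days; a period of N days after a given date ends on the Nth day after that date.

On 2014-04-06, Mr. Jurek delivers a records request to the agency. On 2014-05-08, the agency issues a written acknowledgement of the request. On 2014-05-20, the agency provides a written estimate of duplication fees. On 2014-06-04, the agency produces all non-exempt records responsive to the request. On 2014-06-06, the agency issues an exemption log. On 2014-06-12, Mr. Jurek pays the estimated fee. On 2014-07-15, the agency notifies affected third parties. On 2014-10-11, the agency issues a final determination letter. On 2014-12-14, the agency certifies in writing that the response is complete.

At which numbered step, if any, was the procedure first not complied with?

(1) due by 2014-04-06 + 36 days = 2014-05-12; done 2014-05-08 — timely.
(2) the permitted window runs from 2014-05-08 + 11 = 2014-05-19 to 2014-05-08 + 41 = 2014-06-18; 2014-05-20 falls inside that range.
(3) the permitted window runs from 2014-05-20 + 13 = 2014-06-02 to 2014-05-20 + 52 = 2014-07-11; 2014-06-04 falls inside that range.
(4) due by 2014-06-04 + 58 days = 2014-08-01; completed 2014-06-06, before the deadline.
(5) permitted from 2014-06-17 + 24 days = 2014-07-11 onward; 2014-07-15 is on or after that date.
(6) due by 2014-07-15 + 90 days = 2014-10-13; done 2014-10-11 — timely.
(7) due by 2014-10-11 + 66 days = 2014-12-16; completed 2014-12-14, before the deadline.

None — every step was satisfied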